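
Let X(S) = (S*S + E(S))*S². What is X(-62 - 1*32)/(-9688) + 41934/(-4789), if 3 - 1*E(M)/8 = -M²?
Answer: -60116570064/828497 ≈ -72561.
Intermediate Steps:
E(M) = 24 + 8*M² (E(M) = 24 - (-8)*M² = 24 + 8*M²)
X(S) = S²*(24 + 9*S²) (X(S) = (S*S + (24 + 8*S²))*S² = (S² + (24 + 8*S²))*S² = (24 + 9*S²)*S² = S²*(24 + 9*S²))
X(-62 - 1*32)/(-9688) + 41934/(-4789) = ((-62 - 1*32)²*(24 + 9*(-62 - 1*32)²))/(-9688) + 41934/(-4789) = ((-62 - 32)²*(24 + 9*(-62 - 32)²))*(-1/9688) + 41934*(-1/4789) = ((-94)²*(24 + 9*(-94)²))*(-1/9688) - 41934/4789 = (8836*(24 + 9*8836))*(-1/9688) - 41934/4789 = (8836*(24 + 79524))*(-1/9688) - 41934/4789 = (8836*79548)*(-1/9688) - 41934/4789 = 702886128*(-1/9688) - 41934/4789 = -12551538/173 - 41934/4789 = -60116570064/828497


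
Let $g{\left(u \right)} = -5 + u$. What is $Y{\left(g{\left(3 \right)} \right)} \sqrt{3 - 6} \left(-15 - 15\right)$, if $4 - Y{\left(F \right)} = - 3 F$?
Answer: $60 i \sqrt{3} \approx 103.92 i$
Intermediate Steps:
$Y{\left(F \right)} = 4 + 3 F$ ($Y{\left(F \right)} = 4 - - 3 F = 4 + 3 F$)
$Y{\left(g{\left(3 \right)} \right)} \sqrt{3 - 6} \left(-15 - 15\right) = \left(4 + 3 \left(-5 + 3\right)\right) \sqrt{3 - 6} \left(-15 - 15\right) = \left(4 + 3 \left(-2\right)\right) \sqrt{-3} \left(-30\right) = \left(4 - 6\right) i \sqrt{3} \left(-30\right) = - 2 \left(- 30 i \sqrt{3}\right) = 60 i \sqrt{3}$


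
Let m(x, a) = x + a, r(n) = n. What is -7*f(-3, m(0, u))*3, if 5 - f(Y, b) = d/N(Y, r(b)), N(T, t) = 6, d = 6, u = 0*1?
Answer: -84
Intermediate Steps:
u = 0
m(x, a) = a + x
f(Y, b) = 4 (f(Y, b) = 5 - 6/6 = 5 - 1*1 = 5 - 1 = 4)
-7*f(-3, m(0, u))*3 = -7*4*3 = -28*3 = -84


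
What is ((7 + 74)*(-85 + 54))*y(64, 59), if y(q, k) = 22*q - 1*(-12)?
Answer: -3565620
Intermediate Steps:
y(q, k) = 12 + 22*q (y(q, k) = 22*q + 12 = 12 + 22*q)
((7 + 74)*(-85 + 54))*y(64, 59) = ((7 + 74)*(-85 + 54))*(12 + 22*64) = (81*(-31))*(12 + 1408) = -2511*1420 = -3565620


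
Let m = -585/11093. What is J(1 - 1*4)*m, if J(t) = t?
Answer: 1755/11093 ≈ 0.15821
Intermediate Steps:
m = -585/11093 (m = -585*1/11093 = -585/11093 ≈ -0.052736)
J(1 - 1*4)*m = (1 - 1*4)*(-585/11093) = (1 - 4)*(-585/11093) = -3*(-585/11093) = 1755/11093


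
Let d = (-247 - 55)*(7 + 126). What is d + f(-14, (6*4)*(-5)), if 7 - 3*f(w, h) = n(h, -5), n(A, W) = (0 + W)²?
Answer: -40172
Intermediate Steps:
d = -40166 (d = -302*133 = -40166)
n(A, W) = W²
f(w, h) = -6 (f(w, h) = 7/3 - ⅓*(-5)² = 7/3 - ⅓*25 = 7/3 - 25/3 = -6)
d + f(-14, (6*4)*(-5)) = -40166 - 6 = -40172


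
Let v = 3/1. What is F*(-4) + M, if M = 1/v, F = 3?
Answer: -35/3 ≈ -11.667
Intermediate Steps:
v = 3 (v = 3*1 = 3)
M = ⅓ (M = 1/3 = ⅓ ≈ 0.33333)
F*(-4) + M = 3*(-4) + ⅓ = -12 + ⅓ = -35/3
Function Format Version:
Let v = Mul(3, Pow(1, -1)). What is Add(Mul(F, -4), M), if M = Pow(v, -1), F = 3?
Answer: Rational(-35, 3) ≈ -11.667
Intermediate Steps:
v = 3 (v = Mul(3, 1) = 3)
M = Rational(1, 3) (M = Pow(3, -1) = Rational(1, 3) ≈ 0.33333)
Add(Mul(F, -4), M) = Add(Mul(3, -4), Rational(1, 3)) = Add(-12, Rational(1, 3)) = Rational(-35, 3)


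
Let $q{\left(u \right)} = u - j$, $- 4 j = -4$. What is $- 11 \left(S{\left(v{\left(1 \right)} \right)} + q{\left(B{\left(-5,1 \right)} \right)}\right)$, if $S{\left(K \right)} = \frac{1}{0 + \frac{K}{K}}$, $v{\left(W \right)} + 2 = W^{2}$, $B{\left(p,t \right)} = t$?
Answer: $-11$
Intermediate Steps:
$j = 1$ ($j = \left(- \frac{1}{4}\right) \left(-4\right) = 1$)
$v{\left(W \right)} = -2 + W^{2}$
$S{\left(K \right)} = 1$ ($S{\left(K \right)} = \frac{1}{0 + 1} = 1^{-1} = 1$)
$q{\left(u \right)} = -1 + u$ ($q{\left(u \right)} = u - 1 = -1 + u$)
$- 11 \left(S{\left(v{\left(1 \right)} \right)} + q{\left(B{\left(-5,1 \right)} \right)}\right) = - 11 \left(1 + \left(-1 + 1\right)\right) = - 11 \left(1 + 0\right) = \left(-11\right) 1 = -11$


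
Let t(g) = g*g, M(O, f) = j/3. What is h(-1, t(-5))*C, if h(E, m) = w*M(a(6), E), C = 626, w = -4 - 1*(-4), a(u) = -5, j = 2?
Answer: 0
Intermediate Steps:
M(O, f) = 2/3
w = 0 (w = -4 + 4 = 0)
t(g) = g**2
h(E, m) = 0 (h(E, m) = 0*(2/3) = 0)
h(-1, t(-5))*C = 0*626 = 0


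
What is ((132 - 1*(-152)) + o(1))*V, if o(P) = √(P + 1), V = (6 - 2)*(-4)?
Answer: -4544 - 16*√2 ≈ -4566.6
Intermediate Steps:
V = -16 (V = 4*(-4) = -16)
o(P) = √(1 + P)
((132 - 1*(-152)) + o(1))*V = ((132 - 1*(-152)) + √(1 + 1))*(-16) = ((132 + 152) + √2)*(-16) = (284 + √2)*(-16) = -4544 - 16*√2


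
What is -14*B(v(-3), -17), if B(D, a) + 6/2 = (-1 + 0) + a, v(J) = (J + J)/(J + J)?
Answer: 294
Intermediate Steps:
v(J) = 1 (v(J) = (2*J)/((2*J)) = (2*J)*(1/(2*J)) = 1)
B(D, a) = -4 + a (B(D, a) = -3 + ((-1 + 0) + a) = -3 + (-1 + a) = -4 + a)
-14*B(v(-3), -17) = -14*(-4 - 17) = -14*(-21) = 294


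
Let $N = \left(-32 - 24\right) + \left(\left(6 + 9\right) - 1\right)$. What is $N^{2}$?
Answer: $1764$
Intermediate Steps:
$N = -42$ ($N = -56 + \left(15 - 1\right) = -56 + 14 = -42$)
$N^{2} = \left(-42\right)^{2} = 1764$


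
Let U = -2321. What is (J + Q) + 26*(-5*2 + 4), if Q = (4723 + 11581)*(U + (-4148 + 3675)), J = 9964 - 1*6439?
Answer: -45550007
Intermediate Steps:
J = 3525 (J = 9964 - 6439 = 3525)
Q = -45553376 (Q = (4723 + 11581)*(-2321 + (-4148 + 3675)) = 16304*(-2321 - 473) = 16304*(-2794) = -45553376)
(J + Q) + 26*(-5*2 + 4) = (3525 - 45553376) + 26*(-5*2 + 4) = -45549851 + 26*(-10 + 4) = -45549851 + 26*(-6) = -45549851 - 156 = -45550007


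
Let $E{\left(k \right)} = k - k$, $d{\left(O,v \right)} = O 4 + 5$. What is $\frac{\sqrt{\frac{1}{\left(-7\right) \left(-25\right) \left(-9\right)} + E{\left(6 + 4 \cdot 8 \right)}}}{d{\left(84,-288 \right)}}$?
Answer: $\frac{i \sqrt{7}}{35805} \approx 7.3893 \cdot 10^{-5} i$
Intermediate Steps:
$d{\left(O,v \right)} = 5 + 4 O$ ($d{\left(O,v \right)} = 4 O + 5 = 5 + 4 O$)
$E{\left(k \right)} = 0$
$\frac{\sqrt{\frac{1}{\left(-7\right) \left(-25\right) \left(-9\right)} + E{\left(6 + 4 \cdot 8 \right)}}}{d{\left(84,-288 \right)}} = \frac{\sqrt{\frac{1}{\left(-7\right) \left(-25\right) \left(-9\right)} + 0}}{5 + 4 \cdot 84} = \frac{\sqrt{\frac{1}{175 \left(-9\right)} + 0}}{5 + 336} = \frac{\sqrt{\frac{1}{-1575} + 0}}{341} = \sqrt{- \frac{1}{1575} + 0} \cdot \frac{1}{341} = \sqrt{- \frac{1}{1575}} \cdot \frac{1}{341} = \frac{i \sqrt{7}}{105} \cdot \frac{1}{341} = \frac{i \sqrt{7}}{35805}$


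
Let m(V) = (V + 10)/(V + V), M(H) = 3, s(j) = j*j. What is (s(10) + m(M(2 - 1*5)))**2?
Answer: 375769/36 ≈ 10438.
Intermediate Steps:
s(j) = j**2
m(V) = (10 + V)/(2*V) (m(V) = (10 + V)/((2*V)) = (10 + V)*(1/(2*V)) = (10 + V)/(2*V))
(s(10) + m(M(2 - 1*5)))**2 = (10**2 + (1/2)*(10 + 3)/3)**2 = (100 + (1/2)*(1/3)*13)**2 = (100 + 13/6)**2 = (613/6)**2 = 375769/36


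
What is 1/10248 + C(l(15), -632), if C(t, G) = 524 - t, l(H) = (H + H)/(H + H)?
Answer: 5359705/10248 ≈ 523.00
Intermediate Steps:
l(H) = 1 (l(H) = (2*H)/((2*H)) = (2*H)*(1/(2*H)) = 1)
1/10248 + C(l(15), -632) = 1/10248 + (524 - 1*1) = 1/10248 + (524 - 1) = 1/10248 + 523 = 5359705/10248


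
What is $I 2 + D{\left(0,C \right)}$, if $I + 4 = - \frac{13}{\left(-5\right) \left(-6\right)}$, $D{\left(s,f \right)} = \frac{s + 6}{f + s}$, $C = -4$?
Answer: $- \frac{311}{30} \approx -10.367$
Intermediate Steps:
$D{\left(s,f \right)} = \frac{6 + s}{f + s}$
$I = - \frac{133}{30}$ ($I = -4 - \frac{13}{\left(-5\right) \left(-6\right)} = -4 - \frac{13}{30} = - \frac{133}{30} \approx -4.4333$)
$I 2 + D{\left(0,C \right)} = \left(- \frac{133}{30}\right) 2 + \frac{6 + 0}{-4 + 0} = - \frac{133}{15} + \frac{1}{-4} \cdot 6 = - \frac{133}{15} - \frac{3}{2} = - \frac{311}{30}$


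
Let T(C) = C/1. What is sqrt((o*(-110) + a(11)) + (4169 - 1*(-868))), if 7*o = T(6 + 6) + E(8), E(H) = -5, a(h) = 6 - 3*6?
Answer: sqrt(4915) ≈ 70.107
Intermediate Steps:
a(h) = -12 (a(h) = 6 - 1*18 = 6 - 18 = -12)
T(C) = C (T(C) = C*1 = C)
o = 1 (o = ((6 + 6) - 5)/7 = (12 - 5)/7 = (1/7)*7 = 1)
sqrt((o*(-110) + a(11)) + (4169 - 1*(-868))) = sqrt((1*(-110) - 12) + (4169 - 1*(-868))) = sqrt((-110 - 12) + (4169 + 868)) = sqrt(-122 + 5037) = sqrt(4915)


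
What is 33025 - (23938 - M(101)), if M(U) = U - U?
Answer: 9087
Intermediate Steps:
M(U) = 0
33025 - (23938 - M(101)) = 33025 - (23938 - 1*0) = 33025 - (23938 + 0) = 33025 - 1*23938 = 33025 - 23938 = 9087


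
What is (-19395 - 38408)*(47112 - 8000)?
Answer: -2260790936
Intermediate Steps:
(-19395 - 38408)*(47112 - 8000) = -57803*39112 = -2260790936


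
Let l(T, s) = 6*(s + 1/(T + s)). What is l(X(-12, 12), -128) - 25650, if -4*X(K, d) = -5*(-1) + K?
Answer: -13341114/505 ≈ -26418.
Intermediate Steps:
X(K, d) = -5/4 - K/4 (X(K, d) = -(-5*(-1) + K)/4 = -(5 + K)/4 = -5/4 - K/4)
l(T, s) = 6*s + 6/(T + s)
l(X(-12, 12), -128) - 25650 = 6*(1 + (-128)² + (-5/4 - ¼*(-12))*(-128))/((-5/4 - ¼*(-12)) - 128) - 25650 = 6*(1 + 16384 + (-5/4 + 3)*(-128))/((-5/4 + 3) - 128) - 25650 = 6*(1 + 16384 + (7/4)*(-128))/(7/4 - 128) - 25650 = 6*(1 + 16384 - 224)/(-505/4) - 25650 = 6*(-4/505)*16161 - 25650 = -387864/505 - 25650 = -13341114/505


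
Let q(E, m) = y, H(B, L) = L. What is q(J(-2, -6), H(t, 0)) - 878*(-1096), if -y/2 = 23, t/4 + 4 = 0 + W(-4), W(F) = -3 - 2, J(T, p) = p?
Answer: 962242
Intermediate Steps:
W(F) = -5
t = -36 (t = -16 + 4*(0 - 5) = -16 + 4*(-5) = -16 - 20 = -36)
y = -46 (y = -2*23 = -46)
q(E, m) = -46
q(J(-2, -6), H(t, 0)) - 878*(-1096) = -46 - 878*(-1096) = -46 + 962288 = 962242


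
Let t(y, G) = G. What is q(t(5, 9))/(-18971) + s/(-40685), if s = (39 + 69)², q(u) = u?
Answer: -221643909/771835135 ≈ -0.28716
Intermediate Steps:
s = 11664 (s = 108² = 11664)
q(t(5, 9))/(-18971) + s/(-40685) = 9/(-18971) + 11664/(-40685) = 9*(-1/18971) + 11664*(-1/40685) = -9/18971 - 11664/40685 = -221643909/771835135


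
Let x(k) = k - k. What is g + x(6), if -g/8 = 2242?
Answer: -17936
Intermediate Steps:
x(k) = 0
g = -17936 (g = -8*2242 = -17936)
g + x(6) = -17936 + 0 = -17936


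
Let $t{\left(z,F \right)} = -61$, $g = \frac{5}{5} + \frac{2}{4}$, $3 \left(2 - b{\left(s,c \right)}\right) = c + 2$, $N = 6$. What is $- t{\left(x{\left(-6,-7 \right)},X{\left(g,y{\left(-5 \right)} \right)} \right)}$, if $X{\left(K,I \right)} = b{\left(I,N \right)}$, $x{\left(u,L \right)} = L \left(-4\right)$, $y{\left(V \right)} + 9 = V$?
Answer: $61$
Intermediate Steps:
$y{\left(V \right)} = -9 + V$
$x{\left(u,L \right)} = - 4 L$
$b{\left(s,c \right)} = \frac{4}{3} - \frac{c}{3}$ ($b{\left(s,c \right)} = 2 - \frac{c + 2}{3} = 2 - \frac{2 + c}{3} = 2 - \left(\frac{2}{3} + \frac{c}{3}\right) = \frac{4}{3} - \frac{c}{3}$)
$g = \frac{3}{2}$ ($g = 5 \cdot \frac{1}{5} + 2 \cdot \frac{1}{4} = 1 + \frac{1}{2} = \frac{3}{2} \approx 1.5$)
$X{\left(K,I \right)} = - \frac{2}{3}$ ($X{\left(K,I \right)} = \frac{4}{3} - 2 = - \frac{2}{3}$)
$- t{\left(x{\left(-6,-7 \right)},X{\left(g,y{\left(-5 \right)} \right)} \right)} = \left(-1\right) \left(-61\right) = 61$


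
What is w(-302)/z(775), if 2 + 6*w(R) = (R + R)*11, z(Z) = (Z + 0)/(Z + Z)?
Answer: -6646/3 ≈ -2215.3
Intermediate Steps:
z(Z) = ½ (z(Z) = Z/((2*Z)) = Z*(1/(2*Z)) = ½)
w(R) = -⅓ + 11*R/3 (w(R) = -⅓ + ((R + R)*11)/6 = -⅓ + ((2*R)*11)/6 = -⅓ + (22*R)/6 = -⅓ + 11*R/3)
w(-302)/z(775) = (-⅓ + (11/3)*(-302))/(½) = (-⅓ - 3322/3)*2 = -3323/3*2 = -6646/3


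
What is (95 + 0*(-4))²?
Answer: 9025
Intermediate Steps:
(95 + 0*(-4))² = (95 + 0)² = 95² = 9025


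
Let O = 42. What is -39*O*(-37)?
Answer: 60606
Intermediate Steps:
-39*O*(-37) = -39*42*(-37) = -1638*(-37) = 60606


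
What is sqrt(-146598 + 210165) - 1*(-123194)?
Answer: 123194 + 3*sqrt(7063) ≈ 1.2345e+5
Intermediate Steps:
sqrt(-146598 + 210165) - 1*(-123194) = sqrt(63567) + 123194 = 3*sqrt(7063) + 123194 = 123194 + 3*sqrt(7063)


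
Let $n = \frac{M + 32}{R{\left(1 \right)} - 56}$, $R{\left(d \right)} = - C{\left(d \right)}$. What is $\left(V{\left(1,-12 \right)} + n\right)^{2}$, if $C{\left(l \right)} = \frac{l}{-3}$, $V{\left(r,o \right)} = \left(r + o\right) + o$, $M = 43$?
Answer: $\frac{16532356}{27889} \approx 592.79$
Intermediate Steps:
$V{\left(r,o \right)} = r + 2 o$ ($V{\left(r,o \right)} = \left(o + r\right) + o = r + 2 o$)
$C{\left(l \right)} = - \frac{l}{3}$ ($C{\left(l \right)} = l \left(- \frac{1}{3}\right) = - \frac{l}{3}$)
$R{\left(d \right)} = \frac{d}{3}$ ($R{\left(d \right)} = - \frac{\left(-1\right) d}{3} = \frac{d}{3}$)
$n = - \frac{225}{167}$ ($n = \frac{43 + 32}{\frac{1}{3} \cdot 1 - 56} = \frac{75}{\frac{1}{3} - 56} = \frac{75}{- \frac{167}{3}} = 75 \left(- \frac{3}{167}\right) = - \frac{225}{167} \approx -1.3473$)
$\left(V{\left(1,-12 \right)} + n\right)^{2} = \left(\left(1 + 2 \left(-12\right)\right) - \frac{225}{167}\right)^{2} = \left(\left(1 - 24\right) - \frac{225}{167}\right)^{2} = \left(-23 - \frac{225}{167}\right)^{2} = \left(- \frac{4066}{167}\right)^{2} = \frac{16532356}{27889}$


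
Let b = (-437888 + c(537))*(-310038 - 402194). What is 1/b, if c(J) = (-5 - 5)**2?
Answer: 1/311806622816 ≈ 3.2071e-12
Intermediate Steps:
c(J) = 100 (c(J) = (-10)**2 = 100)
b = 311806622816 (b = (-437888 + 100)*(-310038 - 402194) = -437788*(-712232) = 311806622816)
1/b = 1/311806622816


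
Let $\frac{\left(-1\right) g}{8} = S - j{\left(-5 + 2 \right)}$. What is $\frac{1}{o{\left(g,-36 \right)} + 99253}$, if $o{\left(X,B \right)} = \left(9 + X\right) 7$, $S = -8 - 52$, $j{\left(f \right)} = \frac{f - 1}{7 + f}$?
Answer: $\frac{1}{102620} \approx 9.7447 \cdot 10^{-6}$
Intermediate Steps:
$j{\left(f \right)} = \frac{-1 + f}{7 + f}$
$S = -60$ ($S = -8 - 52 = -60$)
$g = 472$ ($g = - 8 \left(-60 - \frac{-1 + \left(-5 + 2\right)}{7 + \left(-5 + 2\right)}\right) = - 8 \left(-60 - \frac{-1 - 3}{7 - 3}\right) = - 8 \left(-60 - \frac{1}{4} \left(-4\right)\right) = - 8 \left(-60 - -1\right) = - 8 \left(-60 + 1\right) = \left(-8\right) \left(-59\right) = 472$)
$o{\left(X,B \right)} = 63 + 7 X$
$\frac{1}{o{\left(g,-36 \right)} + 99253} = \frac{1}{\left(63 + 7 \cdot 472\right) + 99253} = \frac{1}{\left(63 + 3304\right) + 99253} = \frac{1}{3367 + 99253} = \frac{1}{102620}$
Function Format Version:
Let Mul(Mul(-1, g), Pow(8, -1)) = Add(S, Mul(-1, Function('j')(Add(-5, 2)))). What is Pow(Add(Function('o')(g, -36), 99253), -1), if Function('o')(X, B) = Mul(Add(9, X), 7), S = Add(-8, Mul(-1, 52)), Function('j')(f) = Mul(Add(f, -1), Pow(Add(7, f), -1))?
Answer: Rational(1, 102620) ≈ 9.7447e-6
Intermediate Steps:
Function('j')(f) = Mul(Pow(Add(7, f), -1), Add(-1, f)) (Function('j')(f) = Mul(Add(-1, f), Pow(Add(7, f), -1)) = Mul(Pow(Add(7, f), -1), Add(-1, f)))
S = -60 (S = Add(-8, -52) = -60)
g = 472 (g = Mul(-8, Add(-60, Mul(-1, Mul(Pow(Add(7, Add(-5, 2)), -1), Add(-1, Add(-5, 2)))))) = Mul(-8, Add(-60, Mul(-1, Mul(Pow(Add(7, -3), -1), Add(-1, -3))))) = Mul(-8, Add(-60, Mul(-1, Mul(Pow(4, -1), -4)))) = Mul(-8, Add(-60, Mul(-1, Mul(Rational(1, 4), -4)))) = Mul(-8, Add(-60, Mul(-1, -1))) = Mul(-8, Add(-60, 1)) = Mul(-8, -59) = 472)
Function('o')(X, B) = Add(63, Mul(7, X))
Pow(Add(Function('o')(g, -36), 99253), -1) = Pow(Add(Add(63, Mul(7, 472)), 99253), -1) = Pow(Add(Add(63, 3304), 99253), -1) = Pow(Add(3367, 99253), -1) = Pow(102620, -1) = Rational(1, 102620)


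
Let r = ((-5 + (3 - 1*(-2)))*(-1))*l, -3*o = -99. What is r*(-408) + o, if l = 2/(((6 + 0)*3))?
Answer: 33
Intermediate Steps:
l = ⅑ (l = 2/((6*3)) = 2/18 = 2*(1/18) = ⅑ ≈ 0.11111)
o = 33 (o = -⅓*(-99) = 33)
r = 0 (r = ((-5 + (3 - 1*(-2)))*(-1))*(⅑) = ((-5 + (3 + 2))*(-1))*(⅑) = ((-5 + 5)*(-1))*(⅑) = (0*(-1))*(⅑) = 0*(⅑) = 0)
r*(-408) + o = 0*(-408) + 33 = 0 + 33 = 33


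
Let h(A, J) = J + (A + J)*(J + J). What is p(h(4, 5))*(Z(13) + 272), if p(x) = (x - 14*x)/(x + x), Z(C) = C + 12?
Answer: -3861/2 ≈ -1930.5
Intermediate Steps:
h(A, J) = J + 2*J*(A + J) (h(A, J) = J + (A + J)*(2*J) = J + 2*J*(A + J))
Z(C) = 12 + C
p(x) = -13/2 (p(x) = (-13*x)/((2*x)) = (-13*x)*(1/(2*x)) = -13/2)
p(h(4, 5))*(Z(13) + 272) = -13*((12 + 13) + 272)/2 = -13*(25 + 272)/2 = -13/2*297 = -3861/2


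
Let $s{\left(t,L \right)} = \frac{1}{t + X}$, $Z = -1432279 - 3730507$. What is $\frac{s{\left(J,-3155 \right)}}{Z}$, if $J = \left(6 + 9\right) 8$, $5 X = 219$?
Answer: $- \frac{5}{4228321734} \approx -1.1825 \cdot 10^{-9}$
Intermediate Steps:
$X = \frac{219}{5}$ ($X = \frac{1}{5} \cdot 219 = \frac{219}{5} \approx 43.8$)
$Z = -5162786$ ($Z = -1432279 - 3730507 = -5162786$)
$J = 120$ ($J = 15 \cdot 8 = 120$)
$s{\left(t,L \right)} = \frac{1}{\frac{219}{5} + t}$ ($s{\left(t,L \right)} = \frac{1}{t + \frac{219}{5}} = \frac{1}{\frac{219}{5} + t}$)
$\frac{s{\left(J,-3155 \right)}}{Z} = \frac{5 \frac{1}{219 + 5 \cdot 120}}{-5162786} = \frac{5}{219 + 600} \left(- \frac{1}{5162786}\right) = \frac{5}{819} \left(- \frac{1}{5162786}\right) = - \frac{5}{4228321734}$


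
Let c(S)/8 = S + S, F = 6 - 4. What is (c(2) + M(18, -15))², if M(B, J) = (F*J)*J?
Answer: 232324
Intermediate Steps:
F = 2
c(S) = 16*S (c(S) = 8*(S + S) = 8*(2*S) = 16*S)
M(B, J) = 2*J² (M(B, J) = (2*J)*J = 2*J²)
(c(2) + M(18, -15))² = (16*2 + 2*(-15)²)² = (32 + 2*225)² = (32 + 450)² = 482² = 232324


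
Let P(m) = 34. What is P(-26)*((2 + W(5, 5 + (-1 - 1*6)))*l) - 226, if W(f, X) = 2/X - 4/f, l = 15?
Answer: -124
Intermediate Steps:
W(f, X) = -4/f + 2/X
P(-26)*((2 + W(5, 5 + (-1 - 1*6)))*l) - 226 = 34*((2 + (-4/5 + 2/(5 + (-1 - 1*6))))*15) - 226 = 34*((2 + (-4*⅕ + 2/(5 + (-1 - 6))))*15) - 226 = 34*((2 + (-⅘ + 2/(5 - 7)))*15) - 226 = 34*((2 + (-⅘ + 2/(-2)))*15) - 226 = 34*((2 + (-⅘ + 2*(-½)))*15) - 226 = 34*((2 + (-⅘ - 1))*15) - 226 = 34*((2 - 9/5)*15) - 226 = 34*((⅕)*15) - 226 = 34*3 - 226 = 102 - 226 = -124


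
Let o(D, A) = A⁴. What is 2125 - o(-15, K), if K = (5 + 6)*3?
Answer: -1183796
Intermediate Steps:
K = 33 (K = 11*3 = 33)
2125 - o(-15, K) = 2125 - 1*33⁴ = 2125 - 1*1185921 = 2125 - 1185921 = -1183796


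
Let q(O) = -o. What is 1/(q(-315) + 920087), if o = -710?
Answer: 1/920797 ≈ 1.0860e-6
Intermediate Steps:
q(O) = 710 (q(O) = -1*(-710) = 710)
1/(q(-315) + 920087) = 1/(710 + 920087) = 1/920797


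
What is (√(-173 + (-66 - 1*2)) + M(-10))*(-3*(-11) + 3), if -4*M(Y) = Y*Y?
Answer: -900 + 36*I*√241 ≈ -900.0 + 558.87*I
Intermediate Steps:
M(Y) = -Y²/4 (M(Y) = -Y*Y/4 = -Y²/4)
(√(-173 + (-66 - 1*2)) + M(-10))*(-3*(-11) + 3) = (√(-173 + (-66 - 1*2)) - ¼*(-10)²)*(-3*(-11) + 3) = (√(-173 + (-66 - 2)) - ¼*100)*(33 + 3) = (√(-173 - 68) - 25)*36 = (√(-241) - 25)*36 = (I*√241 - 25)*36 = (-25 + I*√241)*36 = -900 + 36*I*√241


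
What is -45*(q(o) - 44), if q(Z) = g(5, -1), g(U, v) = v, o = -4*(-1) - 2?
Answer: 2025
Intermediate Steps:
o = 2 (o = 4 - 2 = 2)
q(Z) = -1
-45*(q(o) - 44) = -45*(-1 - 44) = -45*(-45) = 2025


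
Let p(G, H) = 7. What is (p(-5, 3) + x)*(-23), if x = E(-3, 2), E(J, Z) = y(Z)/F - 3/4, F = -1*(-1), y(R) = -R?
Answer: -391/4 ≈ -97.750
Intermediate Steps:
F = 1
E(J, Z) = -3/4 - Z (E(J, Z) = -Z/1 - 3/4 = -Z*1 - 3*1/4 = -Z - 3/4 = -3/4 - Z)
x = -11/4 (x = -3/4 - 1*2 = -3/4 - 2 = -11/4 ≈ -2.7500)
(p(-5, 3) + x)*(-23) = (7 - 11/4)*(-23) = (17/4)*(-23) = -391/4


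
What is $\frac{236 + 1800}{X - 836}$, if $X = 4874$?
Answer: $\frac{1018}{2019} \approx 0.50421$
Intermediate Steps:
$\frac{236 + 1800}{X - 836} = \frac{236 + 1800}{4874 - 836} = \frac{2036}{4038} = 2036 \cdot \frac{1}{4038} = \frac{1018}{2019}$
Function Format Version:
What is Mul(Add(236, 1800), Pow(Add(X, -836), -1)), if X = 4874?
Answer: Rational(1018, 2019) ≈ 0.50421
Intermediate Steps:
Mul(Add(236, 1800), Pow(Add(X, -836), -1)) = Mul(Add(236, 1800), Pow(Add(4874, -836), -1)) = Mul(2036, Pow(4038, -1)) = Mul(2036, Rational(1, 4038)) = Rational(1018, 2019)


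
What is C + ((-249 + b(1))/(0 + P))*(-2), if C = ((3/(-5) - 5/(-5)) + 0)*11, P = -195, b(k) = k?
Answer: 362/195 ≈ 1.8564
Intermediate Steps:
C = 22/5 (C = ((3*(-1/5) - 5*(-1/5)) + 0)*11 = ((-3/5 + 1) + 0)*11 = (2/5 + 0)*11 = (2/5)*11 = 22/5 ≈ 4.4000)
C + ((-249 + b(1))/(0 + P))*(-2) = 22/5 + ((-249 + 1)/(0 - 195))*(-2) = 22/5 - 248/(-195)*(-2) = 22/5 - 248*(-1/195)*(-2) = 22/5 + (248/195)*(-2) = 22/5 - 496/195 = 362/195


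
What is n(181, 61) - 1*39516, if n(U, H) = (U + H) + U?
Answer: -39093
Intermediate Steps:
n(U, H) = H + 2*U (n(U, H) = (H + U) + U = H + 2*U)
n(181, 61) - 1*39516 = (61 + 2*181) - 1*39516 = (61 + 362) - 39516 = 423 - 39516 = -39093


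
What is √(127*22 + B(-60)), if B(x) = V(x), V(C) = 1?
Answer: √2795 ≈ 52.868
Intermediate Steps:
B(x) = 1
√(127*22 + B(-60)) = √(127*22 + 1) = √(2794 + 1) = √2795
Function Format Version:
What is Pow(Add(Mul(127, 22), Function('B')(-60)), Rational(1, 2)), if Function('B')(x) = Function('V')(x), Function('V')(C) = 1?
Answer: Pow(2795, Rational(1, 2)) ≈ 52.868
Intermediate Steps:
Function('B')(x) = 1
Pow(Add(Mul(127, 22), Function('B')(-60)), Rational(1, 2)) = Pow(Add(Mul(127, 22), 1), Rational(1, 2)) = Pow(Add(2794, 1), Rational(1, 2)) = Pow(2795, Rational(1, 2))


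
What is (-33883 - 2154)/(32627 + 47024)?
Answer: -36037/79651 ≈ -0.45244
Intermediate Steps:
(-33883 - 2154)/(32627 + 47024) = -36037/79651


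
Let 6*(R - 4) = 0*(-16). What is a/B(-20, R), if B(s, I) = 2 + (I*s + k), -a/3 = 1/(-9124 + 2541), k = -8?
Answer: -3/566138 ≈ -5.2991e-6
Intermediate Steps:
R = 4 (R = 4 + (0*(-16))/6 = 4 + (⅙)*0 = 4 + 0 = 4)
a = 3/6583 (a = -3/(-9124 + 2541) = -3/(-6583) = -3*(-1/6583) = 3/6583 ≈ 0.00045572)
B(s, I) = -6 + I*s (B(s, I) = 2 + (I*s - 8) = 2 + (-8 + I*s) = -6 + I*s)
a/B(-20, R) = 3/(6583*(-6 + 4*(-20))) = 3/(6583*(-6 - 80)) = (3/6583)/(-86) = (3/6583)*(-1/86) = -3/566138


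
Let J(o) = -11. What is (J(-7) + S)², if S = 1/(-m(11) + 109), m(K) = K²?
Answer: 17689/144 ≈ 122.84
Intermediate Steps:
S = -1/12 (S = 1/(-1*11² + 109) = 1/(-1*121 + 109) = 1/(-121 + 109) = 1/(-12) = -1/12 ≈ -0.083333)
(J(-7) + S)² = (-11 - 1/12)² = (-133/12)² = 17689/144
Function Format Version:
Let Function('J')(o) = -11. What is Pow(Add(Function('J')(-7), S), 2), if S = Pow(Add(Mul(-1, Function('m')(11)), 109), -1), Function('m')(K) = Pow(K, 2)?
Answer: Rational(17689, 144) ≈ 122.84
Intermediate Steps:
S = Rational(-1, 12) (S = Pow(Add(Mul(-1, Pow(11, 2)), 109), -1) = Pow(Add(Mul(-1, 121), 109), -1) = Pow(Add(-121, 109), -1) = Pow(-12, -1) = Rational(-1, 12) ≈ -0.083333)
Pow(Add(Function('J')(-7), S), 2) = Pow(Add(-11, Rational(-1, 12)), 2) = Pow(Rational(-133, 12), 2) = Rational(17689, 144)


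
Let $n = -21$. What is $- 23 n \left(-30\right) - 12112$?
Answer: $-26602$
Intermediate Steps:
$- 23 n \left(-30\right) - 12112 = \left(-23\right) \left(-21\right) \left(-30\right) - 12112 = 483 \left(-30\right) - 12112 = -14490 - 12112 = -26602$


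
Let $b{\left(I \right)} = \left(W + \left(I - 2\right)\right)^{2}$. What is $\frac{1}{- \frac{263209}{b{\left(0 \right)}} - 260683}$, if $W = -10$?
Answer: $- \frac{144}{37801561} \approx -3.8094 \cdot 10^{-6}$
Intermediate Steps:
$b{\left(I \right)} = \left(-12 + I\right)^{2}$ ($b{\left(I \right)} = \left(-10 + \left(I - 2\right)\right)^{2} = \left(-10 + \left(-2 + I\right)\right)^{2} = \left(-12 + I\right)^{2}$)
$\frac{1}{- \frac{263209}{b{\left(0 \right)}} - 260683} = \frac{1}{- \frac{263209}{\left(-12 + 0\right)^{2}} - 260683} = \frac{1}{- \frac{263209}{\left(-12\right)^{2}} - 260683} = \frac{1}{- \frac{263209}{144} - 260683} = \frac{1}{- \frac{37801561}{144}} = - \frac{144}{37801561}$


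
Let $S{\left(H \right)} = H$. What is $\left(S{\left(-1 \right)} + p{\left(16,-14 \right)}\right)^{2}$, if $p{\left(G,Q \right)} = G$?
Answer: $225$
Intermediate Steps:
$\left(S{\left(-1 \right)} + p{\left(16,-14 \right)}\right)^{2} = \left(-1 + 16\right)^{2} = 15^{2} = 225$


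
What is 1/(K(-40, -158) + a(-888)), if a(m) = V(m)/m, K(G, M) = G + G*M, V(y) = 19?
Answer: 888/5576621 ≈ 0.00015924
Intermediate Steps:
a(m) = 19/m
1/(K(-40, -158) + a(-888)) = 1/(-40*(1 - 158) + 19/(-888)) = 1/(-40*(-157) + 19*(-1/888)) = 1/(6280 - 19/888) = 1/(5576621/888) = 888/5576621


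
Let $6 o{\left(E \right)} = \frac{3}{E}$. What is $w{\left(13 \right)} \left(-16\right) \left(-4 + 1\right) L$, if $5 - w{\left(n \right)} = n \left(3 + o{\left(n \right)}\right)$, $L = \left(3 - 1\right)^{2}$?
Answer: $-6624$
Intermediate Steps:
$o{\left(E \right)} = \frac{1}{2 E}$ ($o{\left(E \right)} = \frac{3 \frac{1}{E}}{6} = \frac{1}{2 E}$)
$L = 4$ ($L = 2^{2} = 4$)
$w{\left(n \right)} = 5 - n \left(3 + \frac{1}{2 n}\right)$
$w{\left(13 \right)} \left(-16\right) \left(-4 + 1\right) L = \left(\frac{9}{2} - 39\right) \left(-16\right) \left(-4 + 1\right) 4 = \left(\frac{9}{2} - 39\right) \left(-16\right) \left(\left(-3\right) 4\right) = \left(- \frac{69}{2}\right) \left(-16\right) \left(-12\right) = 552 \left(-12\right) = -6624$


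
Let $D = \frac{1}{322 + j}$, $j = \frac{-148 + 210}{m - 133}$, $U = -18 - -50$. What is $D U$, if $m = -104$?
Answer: $\frac{1896}{19063} \approx 0.09946$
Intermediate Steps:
$U = 32$ ($U = -18 + 50 = 32$)
$j = - \frac{62}{237}$ ($j = \frac{-148 + 210}{-104 - 133} = \frac{62}{-237} = 62 \left(- \frac{1}{237}\right) = - \frac{62}{237} \approx -0.2616$)
$D = \frac{237}{76252}$ ($D = \frac{1}{322 - \frac{62}{237}} = \frac{1}{\frac{76252}{237}} = \frac{237}{76252} \approx 0.0031081$)
$D U = \frac{237}{76252} \cdot 32 = \frac{1896}{19063}$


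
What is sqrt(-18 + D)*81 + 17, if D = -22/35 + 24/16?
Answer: 17 + 81*I*sqrt(83930)/70 ≈ 17.0 + 335.23*I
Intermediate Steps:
D = 61/70 (D = -22*1/35 + 24*(1/16) = -22/35 + 3/2 = 61/70 ≈ 0.87143)
sqrt(-18 + D)*81 + 17 = sqrt(-18 + 61/70)*81 + 17 = sqrt(-1199/70)*81 + 17 = (I*sqrt(83930)/70)*81 + 17 = 81*I*sqrt(83930)/70 + 17 = 17 + 81*I*sqrt(83930)/70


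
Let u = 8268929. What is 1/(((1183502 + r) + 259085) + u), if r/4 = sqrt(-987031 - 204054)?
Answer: 2427879/23578390518904 - I*sqrt(1191085)/23578390518904 ≈ 1.0297e-7 - 4.6287e-11*I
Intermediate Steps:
r = 4*I*sqrt(1191085) (r = 4*sqrt(-987031 - 204054) = 4*sqrt(-1191085) = 4*(I*sqrt(1191085)) = 4*I*sqrt(1191085) ≈ 4365.5*I)
1/(((1183502 + r) + 259085) + u) = 1/(((1183502 + 4*I*sqrt(1191085)) + 259085) + 8268929) = 1/((1442587 + 4*I*sqrt(1191085)) + 8268929) = 1/(9711516 + 4*I*sqrt(1191085))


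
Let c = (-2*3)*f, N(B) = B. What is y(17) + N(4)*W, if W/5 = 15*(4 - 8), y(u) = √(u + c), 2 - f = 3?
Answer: -1200 + √23 ≈ -1195.2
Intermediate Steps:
f = -1 (f = 2 - 1*3 = 2 - 3 = -1)
c = 6 (c = -2*3*(-1) = -6*(-1) = 6)
y(u) = √(6 + u) (y(u) = √(u + 6) = √(6 + u))
W = -300 (W = 5*(15*(4 - 8)) = 5*(15*(-4)) = 5*(-60) = -300)
y(17) + N(4)*W = √(6 + 17) + 4*(-300) = √23 - 1200 = -1200 + √23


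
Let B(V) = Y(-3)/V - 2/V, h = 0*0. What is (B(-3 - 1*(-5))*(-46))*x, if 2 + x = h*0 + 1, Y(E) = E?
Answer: -115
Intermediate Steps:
h = 0
B(V) = -5/V (B(V) = -3/V - 2/V = -5/V)
x = -1 (x = -2 + (0*0 + 1) = -2 + (0 + 1) = -2 + 1 = -1)
(B(-3 - 1*(-5))*(-46))*x = (-5/(-3 - 1*(-5))*(-46))*(-1) = (-5/(-3 + 5)*(-46))*(-1) = (-5/2*(-46))*(-1) = (-5*1/2*(-46))*(-1) = -5/2*(-46)*(-1) = 115*(-1) = -115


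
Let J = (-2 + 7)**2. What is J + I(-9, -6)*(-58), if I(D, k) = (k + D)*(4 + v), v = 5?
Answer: 7855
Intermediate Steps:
I(D, k) = 9*D + 9*k (I(D, k) = (k + D)*(4 + 5) = (D + k)*9 = 9*D + 9*k)
J = 25 (J = 5**2 = 25)
J + I(-9, -6)*(-58) = 25 + (9*(-9) + 9*(-6))*(-58) = 25 + (-81 - 54)*(-58) = 25 - 135*(-58) = 25 + 7830 = 7855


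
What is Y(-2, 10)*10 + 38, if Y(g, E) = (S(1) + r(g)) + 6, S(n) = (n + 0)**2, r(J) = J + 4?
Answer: 128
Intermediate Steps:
r(J) = 4 + J
S(n) = n**2
Y(g, E) = 11 + g (Y(g, E) = (1**2 + (4 + g)) + 6 = (1 + (4 + g)) + 6 = (5 + g) + 6 = 11 + g)
Y(-2, 10)*10 + 38 = (11 - 2)*10 + 38 = 9*10 + 38 = 90 + 38 = 128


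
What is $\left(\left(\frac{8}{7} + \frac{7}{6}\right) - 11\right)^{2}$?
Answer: $\frac{133225}{1764} \approx 75.524$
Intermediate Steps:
$\left(\left(\frac{8}{7} + \frac{7}{6}\right) - 11\right)^{2} = \left(\frac{97}{42} - 11\right)^{2} = \left(- \frac{365}{42}\right)^{2} = \frac{133225}{1764}$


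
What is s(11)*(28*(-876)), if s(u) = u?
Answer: -269808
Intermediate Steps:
s(11)*(28*(-876)) = 11*(28*(-876)) = 11*(-24528) = -269808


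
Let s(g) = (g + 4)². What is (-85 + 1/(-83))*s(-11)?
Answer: -345744/83 ≈ -4165.6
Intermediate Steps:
s(g) = (4 + g)²
(-85 + 1/(-83))*s(-11) = (-85 + 1/(-83))*(4 - 11)² = (-85 - 1/83)*(-7)² = -7056/83*49 = -345744/83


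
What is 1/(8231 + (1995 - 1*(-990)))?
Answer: 1/11216 ≈ 8.9158e-5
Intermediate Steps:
1/(8231 + (1995 - 1*(-990))) = 1/(8231 + (1995 + 990)) = 1/(8231 + 2985) = 1/11216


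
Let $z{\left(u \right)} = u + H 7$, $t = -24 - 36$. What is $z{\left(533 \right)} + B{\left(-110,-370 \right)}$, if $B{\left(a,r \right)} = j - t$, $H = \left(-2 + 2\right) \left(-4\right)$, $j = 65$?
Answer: $658$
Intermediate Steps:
$t = -60$
$H = 0$ ($H = 0 \left(-4\right) = 0$)
$z{\left(u \right)} = u$ ($z{\left(u \right)} = u + 0 \cdot 7 = u + 0 = u$)
$B{\left(a,r \right)} = 125$ ($B{\left(a,r \right)} = 65 - -60 = 65 + 60 = 125$)
$z{\left(533 \right)} + B{\left(-110,-370 \right)} = 533 + 125 = 658$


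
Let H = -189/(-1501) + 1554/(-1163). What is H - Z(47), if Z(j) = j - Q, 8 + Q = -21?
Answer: -134783135/1745663 ≈ -77.210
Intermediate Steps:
Q = -29 (Q = -8 - 21 = -29)
Z(j) = 29 + j (Z(j) = j - 1*(-29) = j + 29 = 29 + j)
H = -2112747/1745663 (H = -189*(-1/1501) + 1554*(-1/1163) = 189/1501 - 1554/1163 = -2112747/1745663 ≈ -1.2103)
H - Z(47) = -2112747/1745663 - (29 + 47) = -2112747/1745663 - 1*76 = -2112747/1745663 - 76 = -134783135/1745663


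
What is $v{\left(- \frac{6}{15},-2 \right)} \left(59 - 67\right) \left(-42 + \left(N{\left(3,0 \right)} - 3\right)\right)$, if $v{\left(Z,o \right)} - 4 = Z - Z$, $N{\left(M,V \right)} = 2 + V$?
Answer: $1376$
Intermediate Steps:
$v{\left(Z,o \right)} = 4$ ($v{\left(Z,o \right)} = 4 + \left(Z - Z\right) = 4 + 0 = 4$)
$v{\left(- \frac{6}{15},-2 \right)} \left(59 - 67\right) \left(-42 + \left(N{\left(3,0 \right)} - 3\right)\right) = 4 \left(59 - 67\right) \left(-42 + \left(\left(2 + 0\right) - 3\right)\right) = 4 \left(- 8 \left(-42 + \left(2 - 3\right)\right)\right) = 4 \left(- 8 \left(-42 - 1\right)\right) = 4 \left(\left(-8\right) \left(-43\right)\right) = 4 \cdot 344 = 1376$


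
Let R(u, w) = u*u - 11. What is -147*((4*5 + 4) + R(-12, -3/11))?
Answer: -23079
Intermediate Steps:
R(u, w) = -11 + u² (R(u, w) = u² - 11 = -11 + u²)
-147*((4*5 + 4) + R(-12, -3/11)) = -147*((4*5 + 4) + (-11 + (-12)²)) = -147*((20 + 4) + (-11 + 144)) = -147*(24 + 133) = -147*157 = -23079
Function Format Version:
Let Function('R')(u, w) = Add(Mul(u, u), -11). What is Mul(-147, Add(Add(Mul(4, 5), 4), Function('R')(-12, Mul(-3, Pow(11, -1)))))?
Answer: -23079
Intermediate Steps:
Function('R')(u, w) = Add(-11, Pow(u, 2)) (Function('R')(u, w) = Add(Pow(u, 2), -11) = Add(-11, Pow(u, 2)))
Mul(-147, Add(Add(Mul(4, 5), 4), Function('R')(-12, Mul(-3, Pow(11, -1))))) = Mul(-147, Add(Add(Mul(4, 5), 4), Add(-11, Pow(-12, 2)))) = Mul(-147, Add(Add(20, 4), Add(-11, 144))) = Mul(-147, Add(24, 133)) = Mul(-147, 157) = -23079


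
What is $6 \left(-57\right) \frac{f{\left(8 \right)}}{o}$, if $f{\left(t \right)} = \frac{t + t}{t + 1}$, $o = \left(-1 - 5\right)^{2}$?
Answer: $- \frac{152}{9} \approx -16.889$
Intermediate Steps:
$o = 36$ ($o = \left(-6\right)^{2} = 36$)
$f{\left(t \right)} = \frac{2 t}{1 + t}$
$6 \left(-57\right) \frac{f{\left(8 \right)}}{o} = 6 \left(-57\right) \frac{2 \cdot 8 \frac{1}{1 + 8}}{36} = - 342 \cdot 2 \cdot 8 \cdot \frac{1}{9} \cdot \frac{1}{36} = - 342 \cdot \frac{16}{9} \cdot \frac{1}{36} = \left(-342\right) \frac{4}{81} = - \frac{152}{9}$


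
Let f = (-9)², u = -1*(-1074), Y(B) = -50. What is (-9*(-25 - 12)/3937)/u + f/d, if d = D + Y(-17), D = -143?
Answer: -114143703/272023078 ≈ -0.41961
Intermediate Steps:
u = 1074
f = 81
d = -193 (d = -143 - 50 = -193)
(-9*(-25 - 12)/3937)/u + f/d = (-9*(-25 - 12)/3937)/1074 + 81/(-193) = (-9*(-37)*(1/3937))*(1/1074) + 81*(-1/193) = (333*(1/3937))*(1/1074) - 81/193 = (333/3937)*(1/1074) - 81/193 = 111/1409446 - 81/193 = -114143703/272023078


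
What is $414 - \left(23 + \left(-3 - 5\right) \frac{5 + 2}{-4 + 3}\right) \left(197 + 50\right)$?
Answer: $-19099$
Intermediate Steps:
$414 - \left(23 + \left(-3 - 5\right) \frac{5 + 2}{-4 + 3}\right) \left(197 + 50\right) = 414 - \left(23 - 8 \frac{7}{-1}\right) 247 = 414 - \left(23 - 8 \cdot 7 \left(-1\right)\right) 247 = 414 - \left(23 - -56\right) 247 = 414 - \left(23 + 56\right) 247 = 414 - 79 \cdot 247 = 414 - 19513 = -19099$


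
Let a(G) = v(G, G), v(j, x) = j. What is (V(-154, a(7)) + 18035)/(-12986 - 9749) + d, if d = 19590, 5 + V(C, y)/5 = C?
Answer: 89072282/4547 ≈ 19589.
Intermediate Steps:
a(G) = G
V(C, y) = -25 + 5*C
(V(-154, a(7)) + 18035)/(-12986 - 9749) + d = ((-25 + 5*(-154)) + 18035)/(-12986 - 9749) + 19590 = ((-25 - 770) + 18035)/(-22735) + 19590 = (-795 + 18035)*(-1/22735) + 19590 = 17240*(-1/22735) + 19590 = -3448/4547 + 19590 = 89072282/4547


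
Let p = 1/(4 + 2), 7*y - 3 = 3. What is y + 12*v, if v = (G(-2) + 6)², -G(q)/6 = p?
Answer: 2106/7 ≈ 300.86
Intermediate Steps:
y = 6/7 (y = 3/7 + (⅐)*3 = 3/7 + 3/7 = 6/7 ≈ 0.85714)
p = ⅙ (p = 1/6 = ⅙ ≈ 0.16667)
G(q) = -1 (G(q) = -6*⅙ = -1)
v = 25 (v = (-1 + 6)² = 5² = 25)
y + 12*v = 6/7 + 12*25 = 6/7 + 300 = 2106/7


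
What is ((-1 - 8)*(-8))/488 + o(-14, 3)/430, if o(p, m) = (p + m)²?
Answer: 11251/26230 ≈ 0.42894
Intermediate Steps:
o(p, m) = (m + p)²
((-1 - 8)*(-8))/488 + o(-14, 3)/430 = ((-1 - 8)*(-8))/488 + (3 - 14)²/430 = -9*(-8)*(1/488) + (-11)²*(1/430) = 72*(1/488) + 121*(1/430) = 9/61 + 121/430 = 11251/26230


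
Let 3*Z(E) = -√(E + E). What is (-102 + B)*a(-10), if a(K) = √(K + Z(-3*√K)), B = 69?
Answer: -11*√(-90 - 3*2^(¾)*√3*5^(¼)*√(-I)) ≈ -5.096 - 109.7*I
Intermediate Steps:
Z(E) = -√2*√E/3 (Z(E) = (-√(E + E))/3 = (-√(2*E))/3 = (-√2*√E)/3 = -√2*√E/3)
a(K) = √(K - √6*√(-√K)/3) (a(K) = √(K - √2*√(-3*√K)/3) = √(K - √2*√3*√(-√K)/3) = √(K - √6*√(-√K)/3))
(-102 + B)*a(-10) = (-102 + 69)*(√(9*(-10) - 3*√6*√(-√(-10)))/3) = -11*√(-90 - 3*√6*√(-I*√10)) = -11*√(-90 - 3*√6*10^(¼)*√(-I)) = -11*√(-90 - 3*2^(¾)*√3*5^(¼)*√(-I))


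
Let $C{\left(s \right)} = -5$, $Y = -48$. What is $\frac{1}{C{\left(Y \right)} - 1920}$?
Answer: $- \frac{1}{1925} \approx -0.00051948$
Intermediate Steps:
$\frac{1}{C{\left(Y \right)} - 1920} = \frac{1}{-5 - 1920} = \frac{1}{-1925} = - \frac{1}{1925}$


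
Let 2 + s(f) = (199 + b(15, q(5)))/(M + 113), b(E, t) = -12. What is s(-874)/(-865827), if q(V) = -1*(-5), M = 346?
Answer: 43/23377329 ≈ 1.8394e-6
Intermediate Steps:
q(V) = 5
s(f) = -43/27 (s(f) = -2 + (199 - 12)/(346 + 113) = -2 + 187/459 = -2 + 187*(1/459) = -2 + 11/27 = -43/27)
s(-874)/(-865827) = -43/27/(-865827) = -43/27*(-1/865827) = 43/23377329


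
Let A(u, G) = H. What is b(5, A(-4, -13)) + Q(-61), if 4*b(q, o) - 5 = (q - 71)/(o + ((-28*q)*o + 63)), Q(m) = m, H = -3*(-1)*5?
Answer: -20133/337 ≈ -59.742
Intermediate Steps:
H = 15 (H = 3*5 = 15)
A(u, G) = 15
b(q, o) = 5/4 + (-71 + q)/(4*(63 + o - 28*o*q)) (b(q, o) = 5/4 + ((q - 71)/(o + ((-28*q)*o + 63)))/4 = 5/4 + ((-71 + q)/(o + (-28*o*q + 63)))/4 = 5/4 + ((-71 + q)/(o + (63 - 28*o*q)))/4 = 5/4 + ((-71 + q)/(63 + o - 28*o*q))/4 = 5/4 + (-71 + q)/(4*(63 + o - 28*o*q)))
b(5, A(-4, -13)) + Q(-61) = (244 + 5 + 5*15 - 140*15*5)/(4*(63 + 15 - 28*15*5)) - 61 = (244 + 5 + 75 - 10500)/(4*(63 + 15 - 2100)) - 61 = (¼)*(-10176)/(-2022) - 61 = (¼)*(-1/2022)*(-10176) - 61 = 424/337 - 61 = -20133/337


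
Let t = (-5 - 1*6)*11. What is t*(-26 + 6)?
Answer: 2420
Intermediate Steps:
t = -121 (t = (-5 - 6)*11 = -11*11 = -121)
t*(-26 + 6) = -121*(-26 + 6) = -121*(-20) = 2420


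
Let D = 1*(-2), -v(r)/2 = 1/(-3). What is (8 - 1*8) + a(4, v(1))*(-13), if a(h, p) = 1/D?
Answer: 13/2 ≈ 6.5000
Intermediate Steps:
v(r) = ⅔ (v(r) = -2/(-3) = -2*(-⅓) = ⅔)
D = -2
a(h, p) = -½ (a(h, p) = 1/(-2) = -½)
(8 - 1*8) + a(4, v(1))*(-13) = (8 - 1*8) - ½*(-13) = (8 - 8) + 13/2 = 0 + 13/2 = 13/2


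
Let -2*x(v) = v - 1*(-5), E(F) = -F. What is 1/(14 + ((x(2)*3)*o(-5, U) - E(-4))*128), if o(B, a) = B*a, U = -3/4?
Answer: -1/5538 ≈ -0.00018057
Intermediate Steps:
U = -¾ (U = -3*¼ = -¾ ≈ -0.75000)
x(v) = -5/2 - v/2 (x(v) = -(v - 1*(-5))/2 = -(v + 5)/2 = -(5 + v)/2 = -5/2 - v/2)
1/(14 + ((x(2)*3)*o(-5, U) - E(-4))*128) = 1/(14 + (((-5/2 - ½*2)*3)*(-5*(-¾)) - (-1)*(-4))*128) = 1/(14 + (((-5/2 - 1)*3)*(15/4) - 1*4)*128) = 1/(14 + (-7/2*3*(15/4) - 4)*128) = 1/(14 + (-21/2*15/4 - 4)*128) = 1/(14 + (-315/8 - 4)*128) = 1/(14 - 347/8*128) = 1/(14 - 5552) = 1/(-5538) = -1/5538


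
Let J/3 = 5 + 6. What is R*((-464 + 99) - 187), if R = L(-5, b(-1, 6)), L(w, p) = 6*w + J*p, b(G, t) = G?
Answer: 34776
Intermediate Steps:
J = 33 (J = 3*(5 + 6) = 3*11 = 33)
L(w, p) = 6*w + 33*p
R = -63 (R = 6*(-5) + 33*(-1) = -30 - 33 = -63)
R*((-464 + 99) - 187) = -63*((-464 + 99) - 187) = -63*(-365 - 187) = -63*(-552) = 34776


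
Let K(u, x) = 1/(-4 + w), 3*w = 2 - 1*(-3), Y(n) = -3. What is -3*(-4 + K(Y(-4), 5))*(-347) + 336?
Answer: -29919/7 ≈ -4274.1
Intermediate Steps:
w = 5/3 (w = (2 - 1*(-3))/3 = (2 + 3)/3 = (1/3)*5 = 5/3 ≈ 1.6667)
K(u, x) = -3/7 (K(u, x) = 1/(-4 + 5/3) = 1/(-7/3) = -3/7)
-3*(-4 + K(Y(-4), 5))*(-347) + 336 = -3*(-4 - 3/7)*(-347) + 336 = -3*(-31/7)*(-347) + 336 = (93/7)*(-347) + 336 = -32271/7 + 336 = -29919/7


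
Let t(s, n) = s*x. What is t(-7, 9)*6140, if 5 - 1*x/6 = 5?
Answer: 0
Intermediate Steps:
x = 0 (x = 30 - 6*5 = 30 - 30 = 0)
t(s, n) = 0 (t(s, n) = s*0 = 0)
t(-7, 9)*6140 = 0*6140 = 0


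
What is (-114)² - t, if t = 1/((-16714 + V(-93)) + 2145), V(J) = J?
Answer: 190547353/14662 ≈ 12996.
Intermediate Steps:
t = -1/14662 (t = 1/((-16714 - 93) + 2145) = 1/(-16807 + 2145) = 1/(-14662) = -1/14662 ≈ -6.8204e-5)
(-114)² - t = (-114)² - 1*(-1/14662) = 12996 + 1/14662 = 190547353/14662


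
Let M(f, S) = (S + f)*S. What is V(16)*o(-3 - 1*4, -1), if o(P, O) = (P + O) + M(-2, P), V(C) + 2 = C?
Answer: 770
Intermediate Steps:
V(C) = -2 + C
M(f, S) = S*(S + f)
o(P, O) = O + P + P*(-2 + P) (o(P, O) = (P + O) + P*(P - 2) = (O + P) + P*(-2 + P) = O + P + P*(-2 + P))
V(16)*o(-3 - 1*4, -1) = (-2 + 16)*(-1 + (-3 - 1*4)**2 - (-3 - 1*4)) = 14*(-1 + (-3 - 4)**2 - (-3 - 4)) = 14*(-1 + (-7)**2 - 1*(-7)) = 14*(-1 + 49 + 7) = 14*55 = 770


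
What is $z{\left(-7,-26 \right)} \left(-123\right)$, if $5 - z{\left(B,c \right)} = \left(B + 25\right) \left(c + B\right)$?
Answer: $-73677$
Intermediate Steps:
$z{\left(B,c \right)} = 5 - \left(25 + B\right) \left(B + c\right)$ ($z{\left(B,c \right)} = 5 - \left(B + 25\right) \left(c + B\right) = 5 - \left(25 + B\right) \left(B + c\right)$)
$z{\left(-7,-26 \right)} \left(-123\right) = \left(5 - \left(-7\right)^{2} - -175 - -650 - \left(-7\right) \left(-26\right)\right) \left(-123\right) = \left(5 - 49 + 175 + 650 - 182\right) \left(-123\right) = 599 \left(-123\right) = -73677$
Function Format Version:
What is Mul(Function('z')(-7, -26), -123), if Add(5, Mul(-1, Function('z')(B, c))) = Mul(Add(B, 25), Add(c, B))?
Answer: -73677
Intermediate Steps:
Function('z')(B, c) = Add(5, Mul(-1, Add(25, B), Add(B, c))) (Function('z')(B, c) = Add(5, Mul(-1, Mul(Add(B, 25), Add(c, B)))) = Add(5, Mul(-1, Mul(Add(25, B), Add(B, c)))) = Add(5, Mul(-1, Add(25, B), Add(B, c))))
Mul(Function('z')(-7, -26), -123) = Mul(Add(5, Mul(-1, Pow(-7, 2)), Mul(-25, -7), Mul(-25, -26), Mul(-1, -7, -26)), -123) = Mul(Add(5, Mul(-1, 49), 175, 650, -182), -123) = Mul(Add(5, -49, 175, 650, -182), -123) = Mul(599, -123) = -73677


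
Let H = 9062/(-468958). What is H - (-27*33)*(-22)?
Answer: -4596261889/234479 ≈ -19602.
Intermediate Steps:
H = -4531/234479 (H = 9062*(-1/468958) = -4531/234479 ≈ -0.019324)
H - (-27*33)*(-22) = -4531/234479 - (-27*33)*(-22) = -4531/234479 - (-891)*(-22) = -4531/234479 - 1*19602 = -4531/234479 - 19602 = -4596261889/234479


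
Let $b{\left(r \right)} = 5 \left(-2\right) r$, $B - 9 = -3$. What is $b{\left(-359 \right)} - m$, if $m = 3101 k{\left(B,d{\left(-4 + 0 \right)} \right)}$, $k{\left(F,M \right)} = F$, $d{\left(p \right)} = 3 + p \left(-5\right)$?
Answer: $-15016$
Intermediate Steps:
$B = 6$ ($B = 9 - 3 = 6$)
$d{\left(p \right)} = 3 - 5 p$
$b{\left(r \right)} = - 10 r$
$m = 18606$ ($m = 3101 \cdot 6 = 18606$)
$b{\left(-359 \right)} - m = \left(-10\right) \left(-359\right) - 18606 = 3590 - 18606 = -15016$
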